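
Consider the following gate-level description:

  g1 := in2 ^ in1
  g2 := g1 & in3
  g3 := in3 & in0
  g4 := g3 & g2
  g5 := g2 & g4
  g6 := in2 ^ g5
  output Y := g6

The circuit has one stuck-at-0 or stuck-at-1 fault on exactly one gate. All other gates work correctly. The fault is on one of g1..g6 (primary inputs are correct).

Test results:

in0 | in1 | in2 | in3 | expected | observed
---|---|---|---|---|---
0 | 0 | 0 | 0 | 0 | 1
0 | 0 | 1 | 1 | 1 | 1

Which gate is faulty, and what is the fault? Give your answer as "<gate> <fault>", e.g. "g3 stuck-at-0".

Fault-free values for test 1 (in0=0, in1=0, in2=0, in3=0): g1=0, g2=0, g3=0, g4=0, g5=0, g6=0, giving Y=0. Observed 1.
Test 1: faults giving observed 1 are {g5 stuck-at-1, g6 stuck-at-1}.
Test 2 (in0=0, in1=0, in2=1, in3=1): fault-free g1=1, g2=1, g3=0, g4=0, g5=0, g6=1 → 1; observed 1. Eliminates g5 stuck-at-1.
Only g6 stuck-at-1 is consistent with every test.

g6 stuck-at-1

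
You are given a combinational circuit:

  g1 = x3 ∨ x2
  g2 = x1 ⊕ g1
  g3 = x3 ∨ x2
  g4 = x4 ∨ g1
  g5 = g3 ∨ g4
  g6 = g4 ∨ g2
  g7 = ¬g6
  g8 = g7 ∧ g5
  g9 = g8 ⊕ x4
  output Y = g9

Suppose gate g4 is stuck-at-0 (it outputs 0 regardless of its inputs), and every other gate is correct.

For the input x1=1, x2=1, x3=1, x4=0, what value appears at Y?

1

Propagate with g4 forced: g1=1, g2=0, g3=1, g4=0 [stuck-at-0], g5=1, g6=0, g7=1, g8=1, g9=1.
So Y = 1. (Without the fault it would be 0.)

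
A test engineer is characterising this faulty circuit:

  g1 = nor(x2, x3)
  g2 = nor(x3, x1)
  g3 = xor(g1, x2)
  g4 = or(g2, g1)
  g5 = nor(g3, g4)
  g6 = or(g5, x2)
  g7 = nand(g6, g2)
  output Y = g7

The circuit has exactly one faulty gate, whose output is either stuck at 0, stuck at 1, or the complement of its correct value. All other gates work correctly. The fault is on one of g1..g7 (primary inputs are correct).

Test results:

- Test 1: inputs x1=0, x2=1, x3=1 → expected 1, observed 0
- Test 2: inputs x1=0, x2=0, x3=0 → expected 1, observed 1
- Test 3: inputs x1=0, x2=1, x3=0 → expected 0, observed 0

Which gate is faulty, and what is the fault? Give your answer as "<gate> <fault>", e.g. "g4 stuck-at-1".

g2 stuck-at-1

Fault-free values for test 1 (x1=0, x2=1, x3=1): g1=0, g2=0, g3=1, g4=0, g5=0, g6=1, g7=1, giving Y=1. Observed 0.
Test 1: faults giving observed 0 are {g2 stuck-at-1, g2 inverted output, g7 stuck-at-0, g7 inverted output}.
Test 2 (x1=0, x2=0, x3=0): fault-free g1=1, g2=1, g3=1, g4=1, g5=0, g6=0, g7=1 → 1; observed 1. Eliminates g7 stuck-at-0, g7 inverted output.
Test 3 (x1=0, x2=1, x3=0): fault-free g1=0, g2=1, g3=1, g4=1, g5=0, g6=1, g7=0 → 0; observed 0. Eliminates g2 inverted output.
Only g2 stuck-at-1 is consistent with every test.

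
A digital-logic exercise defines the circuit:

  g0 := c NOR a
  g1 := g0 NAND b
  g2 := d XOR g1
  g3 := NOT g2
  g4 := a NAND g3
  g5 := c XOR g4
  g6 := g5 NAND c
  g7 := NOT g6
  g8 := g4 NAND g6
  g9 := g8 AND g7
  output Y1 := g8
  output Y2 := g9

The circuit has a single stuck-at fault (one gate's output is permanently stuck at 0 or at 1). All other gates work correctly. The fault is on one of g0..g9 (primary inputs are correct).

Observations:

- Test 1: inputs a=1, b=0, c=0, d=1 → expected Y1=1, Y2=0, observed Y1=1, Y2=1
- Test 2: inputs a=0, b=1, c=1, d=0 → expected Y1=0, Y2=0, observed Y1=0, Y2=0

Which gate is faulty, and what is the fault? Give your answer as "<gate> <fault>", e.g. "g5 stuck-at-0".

Fault-free values for test 1 (a=1, b=0, c=0, d=1): g0=0, g1=1, g2=0, g3=1, g4=0, g5=0, g6=1, g7=0, g8=1, g9=0, giving Y1=1, Y2=0. Observed Y1=1, Y2=1.
Test 1: faults giving observed Y1=1, Y2=1 are {g6 stuck-at-0, g7 stuck-at-1, g9 stuck-at-1}.
Test 2 (a=0, b=1, c=1, d=0): fault-free g0=0, g1=1, g2=1, g3=0, g4=1, g5=0, g6=1, g7=0, g8=0, g9=0 → Y1=0, Y2=0; observed Y1=0, Y2=0. Eliminates g6 stuck-at-0, g9 stuck-at-1.
Only g7 stuck-at-1 is consistent with every test.

g7 stuck-at-1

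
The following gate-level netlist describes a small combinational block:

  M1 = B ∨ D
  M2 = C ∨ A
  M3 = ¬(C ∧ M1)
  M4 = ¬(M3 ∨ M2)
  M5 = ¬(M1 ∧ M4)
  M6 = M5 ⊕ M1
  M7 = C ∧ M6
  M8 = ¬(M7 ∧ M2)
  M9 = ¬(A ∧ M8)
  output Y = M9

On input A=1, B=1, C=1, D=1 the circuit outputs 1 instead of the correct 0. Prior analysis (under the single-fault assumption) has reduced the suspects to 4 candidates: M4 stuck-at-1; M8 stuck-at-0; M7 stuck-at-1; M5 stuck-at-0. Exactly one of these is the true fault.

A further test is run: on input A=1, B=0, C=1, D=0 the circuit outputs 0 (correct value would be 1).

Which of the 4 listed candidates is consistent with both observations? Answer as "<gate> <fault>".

Evaluate each candidate on input A=1, B=0, C=1, D=0:
  M4 stuck-at-1: M1=0, M2=1, M3=1, M4=1 [stuck-at-1], M5=1, M6=1, M7=1, M8=0, M9=1 → 1 — eliminated
  M8 stuck-at-0: M1=0, M2=1, M3=1, M4=0, M5=1, M6=1, M7=1, M8=0 [stuck-at-0], M9=1 → 1 — eliminated
  M7 stuck-at-1: M1=0, M2=1, M3=1, M4=0, M5=1, M6=1, M7=1 [stuck-at-1], M8=0, M9=1 → 1 — eliminated
  M5 stuck-at-0: M1=0, M2=1, M3=1, M4=0, M5=0 [stuck-at-0], M6=0, M7=0, M8=1, M9=0 → 0 — matches
Only M5 stuck-at-0 reproduces the observed 0.

M5 stuck-at-0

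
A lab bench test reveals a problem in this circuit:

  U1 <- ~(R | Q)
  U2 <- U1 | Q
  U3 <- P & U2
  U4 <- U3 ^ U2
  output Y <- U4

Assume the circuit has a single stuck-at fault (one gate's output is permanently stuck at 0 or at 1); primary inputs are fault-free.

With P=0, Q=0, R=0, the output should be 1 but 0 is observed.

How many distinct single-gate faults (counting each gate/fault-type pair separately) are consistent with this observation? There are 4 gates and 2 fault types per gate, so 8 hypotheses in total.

4

Fault-free: U1=1, U2=1, U3=0, U4=1 → 1. Observed 0.
  U1 stuck-at-0: output 0 ✓
  U1 stuck-at-1: output 1 ✗
  U2 stuck-at-0: output 0 ✓
  U2 stuck-at-1: output 1 ✗
  U3 stuck-at-0: output 1 ✗
  U3 stuck-at-1: output 0 ✓
  U4 stuck-at-0: output 0 ✓
  U4 stuck-at-1: output 1 ✗
Consistent faults: {U1 stuck-at-0, U2 stuck-at-0, U3 stuck-at-1, U4 stuck-at-0} — 4 in all.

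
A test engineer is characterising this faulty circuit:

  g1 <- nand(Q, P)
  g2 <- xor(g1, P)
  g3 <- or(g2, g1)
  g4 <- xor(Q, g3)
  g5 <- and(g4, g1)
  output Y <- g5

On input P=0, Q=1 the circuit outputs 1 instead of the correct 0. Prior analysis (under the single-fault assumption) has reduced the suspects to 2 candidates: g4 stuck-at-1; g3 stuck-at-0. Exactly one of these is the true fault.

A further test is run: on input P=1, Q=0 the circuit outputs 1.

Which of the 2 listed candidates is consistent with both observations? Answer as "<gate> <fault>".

Evaluate each candidate on input P=1, Q=0:
  g4 stuck-at-1: g1=1, g2=0, g3=1, g4=1 [stuck-at-1], g5=1 → 1 — matches
  g3 stuck-at-0: g1=1, g2=0, g3=0 [stuck-at-0], g4=0, g5=0 → 0 — eliminated
Only g4 stuck-at-1 reproduces the observed 1.

g4 stuck-at-1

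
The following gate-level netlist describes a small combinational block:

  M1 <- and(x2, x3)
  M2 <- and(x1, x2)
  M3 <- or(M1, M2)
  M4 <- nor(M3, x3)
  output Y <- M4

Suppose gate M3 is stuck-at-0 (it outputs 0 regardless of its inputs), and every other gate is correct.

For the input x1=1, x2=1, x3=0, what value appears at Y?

Propagate with M3 forced: M1=0, M2=1, M3=0 [stuck-at-0], M4=1.
So Y = 1. (Without the fault it would be 0.)

1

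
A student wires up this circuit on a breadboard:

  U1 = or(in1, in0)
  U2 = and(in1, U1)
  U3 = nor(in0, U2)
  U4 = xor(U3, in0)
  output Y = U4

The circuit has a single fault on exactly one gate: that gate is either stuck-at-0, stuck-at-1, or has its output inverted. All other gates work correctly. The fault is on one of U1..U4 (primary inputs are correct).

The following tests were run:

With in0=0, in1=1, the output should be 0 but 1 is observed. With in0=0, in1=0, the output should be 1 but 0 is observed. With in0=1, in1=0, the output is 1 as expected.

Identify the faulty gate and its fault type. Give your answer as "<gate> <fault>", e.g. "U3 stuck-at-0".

Fault-free values for test 1 (in0=0, in1=1): U1=1, U2=1, U3=0, U4=0, giving Y=0. Observed 1.
Test 1: faults giving observed 1 are {U1 stuck-at-0, U1 inverted output, U2 stuck-at-0, U2 inverted output, U3 stuck-at-1, U3 inverted output, U4 stuck-at-1, U4 inverted output}.
Test 2 (in0=0, in1=0): fault-free U1=0, U2=0, U3=1, U4=1 → 1; observed 0. Eliminates U1 stuck-at-0, U1 inverted output, U2 stuck-at-0, U3 stuck-at-1, U4 stuck-at-1.
Test 3 (in0=1, in1=0): fault-free U1=1, U2=0, U3=0, U4=1 → 1; observed 1. Eliminates U3 inverted output, U4 inverted output.
Only U2 inverted output is consistent with every test.

U2 inverted output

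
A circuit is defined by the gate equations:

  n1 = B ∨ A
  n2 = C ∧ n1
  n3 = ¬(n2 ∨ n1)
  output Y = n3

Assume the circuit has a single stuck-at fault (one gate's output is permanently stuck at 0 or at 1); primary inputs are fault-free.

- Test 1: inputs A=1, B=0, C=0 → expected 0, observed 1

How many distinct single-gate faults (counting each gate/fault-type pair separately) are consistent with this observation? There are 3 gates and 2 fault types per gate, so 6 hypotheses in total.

2

Fault-free: n1=1, n2=0, n3=0 → 0. Observed 1.
  n1 stuck-at-0: output 1 ✓
  n1 stuck-at-1: output 0 ✗
  n2 stuck-at-0: output 0 ✗
  n2 stuck-at-1: output 0 ✗
  n3 stuck-at-0: output 0 ✗
  n3 stuck-at-1: output 1 ✓
Consistent faults: {n1 stuck-at-0, n3 stuck-at-1} — 2 in all.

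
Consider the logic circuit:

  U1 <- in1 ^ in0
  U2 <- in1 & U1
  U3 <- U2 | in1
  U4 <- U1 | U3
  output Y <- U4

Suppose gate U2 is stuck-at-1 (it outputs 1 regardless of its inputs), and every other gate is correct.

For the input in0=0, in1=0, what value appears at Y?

Propagate with U2 forced: U1=0, U2=1 [stuck-at-1], U3=1, U4=1.
So Y = 1. (Without the fault it would be 0.)

1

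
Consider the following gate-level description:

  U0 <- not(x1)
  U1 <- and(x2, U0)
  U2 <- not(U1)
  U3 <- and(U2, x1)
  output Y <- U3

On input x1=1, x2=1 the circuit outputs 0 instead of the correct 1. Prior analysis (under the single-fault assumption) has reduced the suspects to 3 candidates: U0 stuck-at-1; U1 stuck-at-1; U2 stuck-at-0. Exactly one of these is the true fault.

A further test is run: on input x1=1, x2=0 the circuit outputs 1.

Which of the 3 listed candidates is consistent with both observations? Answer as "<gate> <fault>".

U0 stuck-at-1

Evaluate each candidate on input x1=1, x2=0:
  U0 stuck-at-1: U0=1 [stuck-at-1], U1=0, U2=1, U3=1 → 1 — matches
  U1 stuck-at-1: U0=0, U1=1 [stuck-at-1], U2=0, U3=0 → 0 — eliminated
  U2 stuck-at-0: U0=0, U1=0, U2=0 [stuck-at-0], U3=0 → 0 — eliminated
Only U0 stuck-at-1 reproduces the observed 1.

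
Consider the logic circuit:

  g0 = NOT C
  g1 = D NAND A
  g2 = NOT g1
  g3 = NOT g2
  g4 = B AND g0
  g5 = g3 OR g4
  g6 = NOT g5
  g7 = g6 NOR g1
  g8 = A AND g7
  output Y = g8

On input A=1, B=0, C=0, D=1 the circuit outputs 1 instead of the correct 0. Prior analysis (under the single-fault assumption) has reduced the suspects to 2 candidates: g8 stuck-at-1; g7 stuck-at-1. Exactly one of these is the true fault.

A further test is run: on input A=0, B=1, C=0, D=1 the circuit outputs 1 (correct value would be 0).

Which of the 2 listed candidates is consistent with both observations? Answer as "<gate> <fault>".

Evaluate each candidate on input A=0, B=1, C=0, D=1:
  g8 stuck-at-1: g0=1, g1=1, g2=0, g3=1, g4=1, g5=1, g6=0, g7=0, g8=1 [stuck-at-1] → 1 — matches
  g7 stuck-at-1: g0=1, g1=1, g2=0, g3=1, g4=1, g5=1, g6=0, g7=1 [stuck-at-1], g8=0 → 0 — eliminated
Only g8 stuck-at-1 reproduces the observed 1.

g8 stuck-at-1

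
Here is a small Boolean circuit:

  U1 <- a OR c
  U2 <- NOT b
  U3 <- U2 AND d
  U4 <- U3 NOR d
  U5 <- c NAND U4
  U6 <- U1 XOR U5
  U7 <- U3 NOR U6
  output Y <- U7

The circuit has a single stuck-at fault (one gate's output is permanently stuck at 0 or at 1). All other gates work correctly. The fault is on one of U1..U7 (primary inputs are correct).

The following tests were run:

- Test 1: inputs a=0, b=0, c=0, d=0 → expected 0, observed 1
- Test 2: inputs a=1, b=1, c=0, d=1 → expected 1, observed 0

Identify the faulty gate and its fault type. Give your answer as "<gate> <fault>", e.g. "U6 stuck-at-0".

U5 stuck-at-0

Fault-free values for test 1 (a=0, b=0, c=0, d=0): U1=0, U2=1, U3=0, U4=1, U5=1, U6=1, U7=0, giving Y=0. Observed 1.
Test 1: faults giving observed 1 are {U1 stuck-at-1, U5 stuck-at-0, U6 stuck-at-0, U7 stuck-at-1}.
Test 2 (a=1, b=1, c=0, d=1): fault-free U1=1, U2=0, U3=0, U4=0, U5=1, U6=0, U7=1 → 1; observed 0. Eliminates U1 stuck-at-1, U6 stuck-at-0, U7 stuck-at-1.
Only U5 stuck-at-0 is consistent with every test.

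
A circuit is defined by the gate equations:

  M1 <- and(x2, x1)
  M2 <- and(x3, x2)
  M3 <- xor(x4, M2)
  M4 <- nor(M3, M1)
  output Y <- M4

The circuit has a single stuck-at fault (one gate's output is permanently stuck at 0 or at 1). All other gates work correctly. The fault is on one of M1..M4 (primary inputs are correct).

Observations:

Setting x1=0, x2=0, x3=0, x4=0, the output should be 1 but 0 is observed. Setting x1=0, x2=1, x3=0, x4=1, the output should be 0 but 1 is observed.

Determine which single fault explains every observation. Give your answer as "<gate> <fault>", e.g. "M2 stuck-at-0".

Fault-free values for test 1 (x1=0, x2=0, x3=0, x4=0): M1=0, M2=0, M3=0, M4=1, giving Y=1. Observed 0.
Test 1: faults giving observed 0 are {M1 stuck-at-1, M2 stuck-at-1, M3 stuck-at-1, M4 stuck-at-0}.
Test 2 (x1=0, x2=1, x3=0, x4=1): fault-free M1=0, M2=0, M3=1, M4=0 → 0; observed 1. Eliminates M1 stuck-at-1, M3 stuck-at-1, M4 stuck-at-0.
Only M2 stuck-at-1 is consistent with every test.

M2 stuck-at-1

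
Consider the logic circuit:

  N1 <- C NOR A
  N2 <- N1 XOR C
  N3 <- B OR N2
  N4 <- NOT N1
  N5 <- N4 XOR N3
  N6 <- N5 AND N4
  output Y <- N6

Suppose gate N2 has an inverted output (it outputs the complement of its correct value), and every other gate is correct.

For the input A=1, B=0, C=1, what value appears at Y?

Propagate with N2 forced: N1=0, N2=0 [inverted output], N3=0, N4=1, N5=1, N6=1.
So Y = 1. (Without the fault it would be 0.)

1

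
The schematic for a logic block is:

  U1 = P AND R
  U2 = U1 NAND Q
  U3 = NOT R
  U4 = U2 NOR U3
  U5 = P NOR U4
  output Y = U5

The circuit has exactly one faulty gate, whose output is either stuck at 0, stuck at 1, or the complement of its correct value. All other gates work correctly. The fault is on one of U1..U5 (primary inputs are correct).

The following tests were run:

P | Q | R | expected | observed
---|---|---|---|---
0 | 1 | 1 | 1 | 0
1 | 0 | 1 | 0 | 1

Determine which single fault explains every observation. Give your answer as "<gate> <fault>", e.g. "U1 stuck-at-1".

Fault-free values for test 1 (P=0, Q=1, R=1): U1=0, U2=1, U3=0, U4=0, U5=1, giving Y=1. Observed 0.
Test 1: faults giving observed 0 are {U1 stuck-at-1, U1 inverted output, U2 stuck-at-0, U2 inverted output, U4 stuck-at-1, U4 inverted output, U5 stuck-at-0, U5 inverted output}.
Test 2 (P=1, Q=0, R=1): fault-free U1=1, U2=1, U3=0, U4=0, U5=0 → 0; observed 1. Eliminates U1 stuck-at-1, U1 inverted output, U2 stuck-at-0, U2 inverted output, U4 stuck-at-1, U4 inverted output, U5 stuck-at-0.
Only U5 inverted output is consistent with every test.

U5 inverted output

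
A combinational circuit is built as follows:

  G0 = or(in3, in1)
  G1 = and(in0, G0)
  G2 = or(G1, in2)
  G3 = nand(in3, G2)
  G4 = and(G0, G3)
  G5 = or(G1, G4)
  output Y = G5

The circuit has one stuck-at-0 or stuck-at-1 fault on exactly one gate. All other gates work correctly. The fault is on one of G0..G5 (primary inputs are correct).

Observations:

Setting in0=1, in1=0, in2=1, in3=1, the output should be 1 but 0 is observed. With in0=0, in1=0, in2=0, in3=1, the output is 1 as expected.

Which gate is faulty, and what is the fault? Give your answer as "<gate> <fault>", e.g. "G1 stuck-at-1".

G1 stuck-at-0

Fault-free values for test 1 (in0=1, in1=0, in2=1, in3=1): G0=1, G1=1, G2=1, G3=0, G4=0, G5=1, giving Y=1. Observed 0.
Test 1: faults giving observed 0 are {G0 stuck-at-0, G1 stuck-at-0, G5 stuck-at-0}.
Test 2 (in0=0, in1=0, in2=0, in3=1): fault-free G0=1, G1=0, G2=0, G3=1, G4=1, G5=1 → 1; observed 1. Eliminates G0 stuck-at-0, G5 stuck-at-0.
Only G1 stuck-at-0 is consistent with every test.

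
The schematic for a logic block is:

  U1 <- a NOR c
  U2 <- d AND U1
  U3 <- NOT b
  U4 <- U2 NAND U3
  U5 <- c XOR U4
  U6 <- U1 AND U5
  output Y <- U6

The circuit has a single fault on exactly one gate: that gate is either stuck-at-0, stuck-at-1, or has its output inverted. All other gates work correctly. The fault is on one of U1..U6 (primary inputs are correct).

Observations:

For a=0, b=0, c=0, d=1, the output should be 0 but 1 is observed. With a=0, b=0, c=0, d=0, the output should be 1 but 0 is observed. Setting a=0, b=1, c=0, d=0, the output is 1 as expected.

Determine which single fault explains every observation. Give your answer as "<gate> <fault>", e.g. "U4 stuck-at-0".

Fault-free values for test 1 (a=0, b=0, c=0, d=1): U1=1, U2=1, U3=1, U4=0, U5=0, U6=0, giving Y=0. Observed 1.
Test 1: faults giving observed 1 are {U2 stuck-at-0, U2 inverted output, U3 stuck-at-0, U3 inverted output, U4 stuck-at-1, U4 inverted output, U5 stuck-at-1, U5 inverted output, U6 stuck-at-1, U6 inverted output}.
Test 2 (a=0, b=0, c=0, d=0): fault-free U1=1, U2=0, U3=1, U4=1, U5=1, U6=1 → 1; observed 0. Eliminates U2 stuck-at-0, U3 stuck-at-0, U3 inverted output, U4 stuck-at-1, U5 stuck-at-1, U6 stuck-at-1.
Test 3 (a=0, b=1, c=0, d=0): fault-free U1=1, U2=0, U3=0, U4=1, U5=1, U6=1 → 1; observed 1. Eliminates U4 inverted output, U5 inverted output, U6 inverted output.
Only U2 inverted output is consistent with every test.

U2 inverted output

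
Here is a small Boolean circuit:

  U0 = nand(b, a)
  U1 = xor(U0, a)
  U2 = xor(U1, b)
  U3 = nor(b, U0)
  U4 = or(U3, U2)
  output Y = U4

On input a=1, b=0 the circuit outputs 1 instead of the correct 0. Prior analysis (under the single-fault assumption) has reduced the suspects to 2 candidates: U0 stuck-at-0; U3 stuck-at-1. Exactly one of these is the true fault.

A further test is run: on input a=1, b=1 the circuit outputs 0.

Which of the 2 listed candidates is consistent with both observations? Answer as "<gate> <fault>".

Evaluate each candidate on input a=1, b=1:
  U0 stuck-at-0: U0=0 [stuck-at-0], U1=1, U2=0, U3=0, U4=0 → 0 — matches
  U3 stuck-at-1: U0=0, U1=1, U2=0, U3=1 [stuck-at-1], U4=1 → 1 — eliminated
Only U0 stuck-at-0 reproduces the observed 0.

U0 stuck-at-0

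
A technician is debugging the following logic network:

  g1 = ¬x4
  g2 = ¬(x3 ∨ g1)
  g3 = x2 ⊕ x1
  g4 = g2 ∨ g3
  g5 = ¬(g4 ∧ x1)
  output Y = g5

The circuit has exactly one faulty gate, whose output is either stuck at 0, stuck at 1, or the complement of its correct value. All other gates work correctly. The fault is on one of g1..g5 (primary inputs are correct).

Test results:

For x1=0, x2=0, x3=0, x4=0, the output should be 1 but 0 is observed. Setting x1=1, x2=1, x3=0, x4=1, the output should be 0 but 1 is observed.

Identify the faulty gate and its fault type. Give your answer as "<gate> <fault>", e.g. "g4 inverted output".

Fault-free values for test 1 (x1=0, x2=0, x3=0, x4=0): g1=1, g2=0, g3=0, g4=0, g5=1, giving Y=1. Observed 0.
Test 1: faults giving observed 0 are {g5 stuck-at-0, g5 inverted output}.
Test 2 (x1=1, x2=1, x3=0, x4=1): fault-free g1=0, g2=1, g3=0, g4=1, g5=0 → 0; observed 1. Eliminates g5 stuck-at-0.
Only g5 inverted output is consistent with every test.

g5 inverted output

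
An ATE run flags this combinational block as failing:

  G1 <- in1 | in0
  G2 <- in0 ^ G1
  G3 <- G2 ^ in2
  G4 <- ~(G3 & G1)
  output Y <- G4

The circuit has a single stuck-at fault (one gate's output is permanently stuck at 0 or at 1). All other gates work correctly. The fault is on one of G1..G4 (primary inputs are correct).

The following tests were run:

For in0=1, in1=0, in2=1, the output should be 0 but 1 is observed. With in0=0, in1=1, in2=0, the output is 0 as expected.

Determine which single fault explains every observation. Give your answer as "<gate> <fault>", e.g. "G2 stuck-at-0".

G2 stuck-at-1

Fault-free values for test 1 (in0=1, in1=0, in2=1): G1=1, G2=0, G3=1, G4=0, giving Y=0. Observed 1.
Test 1: faults giving observed 1 are {G1 stuck-at-0, G2 stuck-at-1, G3 stuck-at-0, G4 stuck-at-1}.
Test 2 (in0=0, in1=1, in2=0): fault-free G1=1, G2=1, G3=1, G4=0 → 0; observed 0. Eliminates G1 stuck-at-0, G3 stuck-at-0, G4 stuck-at-1.
Only G2 stuck-at-1 is consistent with every test.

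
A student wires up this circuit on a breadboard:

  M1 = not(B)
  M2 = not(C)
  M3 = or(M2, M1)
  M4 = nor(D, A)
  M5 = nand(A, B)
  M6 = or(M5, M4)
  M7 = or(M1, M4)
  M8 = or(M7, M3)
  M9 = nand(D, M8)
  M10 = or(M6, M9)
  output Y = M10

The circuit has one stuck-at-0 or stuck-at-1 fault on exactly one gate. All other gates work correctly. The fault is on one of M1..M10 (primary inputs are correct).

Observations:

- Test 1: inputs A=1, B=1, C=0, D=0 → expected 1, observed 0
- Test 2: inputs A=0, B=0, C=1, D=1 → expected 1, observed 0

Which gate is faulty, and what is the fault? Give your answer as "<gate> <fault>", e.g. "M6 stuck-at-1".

Fault-free values for test 1 (A=1, B=1, C=0, D=0): M1=0, M2=1, M3=1, M4=0, M5=0, M6=0, M7=0, M8=1, M9=1, M10=1, giving Y=1. Observed 0.
Test 1: faults giving observed 0 are {M9 stuck-at-0, M10 stuck-at-0}.
Test 2 (A=0, B=0, C=1, D=1): fault-free M1=1, M2=0, M3=1, M4=0, M5=1, M6=1, M7=1, M8=1, M9=0, M10=1 → 1; observed 0. Eliminates M9 stuck-at-0.
Only M10 stuck-at-0 is consistent with every test.

M10 stuck-at-0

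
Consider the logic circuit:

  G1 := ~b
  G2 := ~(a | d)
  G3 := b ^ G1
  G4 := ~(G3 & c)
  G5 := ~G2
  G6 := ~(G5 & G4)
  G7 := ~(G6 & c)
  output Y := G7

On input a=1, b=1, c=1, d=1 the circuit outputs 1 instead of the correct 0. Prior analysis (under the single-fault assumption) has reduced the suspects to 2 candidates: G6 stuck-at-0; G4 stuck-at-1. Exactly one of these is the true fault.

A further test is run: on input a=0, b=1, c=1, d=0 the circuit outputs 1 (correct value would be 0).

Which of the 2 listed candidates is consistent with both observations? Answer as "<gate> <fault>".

G6 stuck-at-0

Evaluate each candidate on input a=0, b=1, c=1, d=0:
  G6 stuck-at-0: G1=0, G2=1, G3=1, G4=0, G5=0, G6=0 [stuck-at-0], G7=1 → 1 — matches
  G4 stuck-at-1: G1=0, G2=1, G3=1, G4=1 [stuck-at-1], G5=0, G6=1, G7=0 → 0 — eliminated
Only G6 stuck-at-0 reproduces the observed 1.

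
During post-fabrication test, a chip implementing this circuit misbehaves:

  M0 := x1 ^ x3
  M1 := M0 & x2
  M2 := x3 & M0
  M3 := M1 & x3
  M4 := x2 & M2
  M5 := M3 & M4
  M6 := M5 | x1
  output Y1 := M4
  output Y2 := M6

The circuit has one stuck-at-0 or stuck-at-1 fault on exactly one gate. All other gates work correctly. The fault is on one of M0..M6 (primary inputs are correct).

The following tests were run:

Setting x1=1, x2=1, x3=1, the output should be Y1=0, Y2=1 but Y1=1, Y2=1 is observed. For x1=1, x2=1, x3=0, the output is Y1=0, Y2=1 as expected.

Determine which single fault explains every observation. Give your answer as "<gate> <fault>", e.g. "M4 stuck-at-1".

M0 stuck-at-1

Fault-free values for test 1 (x1=1, x2=1, x3=1): M0=0, M1=0, M2=0, M3=0, M4=0, M5=0, M6=1, giving Y1=0, Y2=1. Observed Y1=1, Y2=1.
Test 1: faults giving observed Y1=1, Y2=1 are {M0 stuck-at-1, M2 stuck-at-1, M4 stuck-at-1}.
Test 2 (x1=1, x2=1, x3=0): fault-free M0=1, M1=1, M2=0, M3=0, M4=0, M5=0, M6=1 → Y1=0, Y2=1; observed Y1=0, Y2=1. Eliminates M2 stuck-at-1, M4 stuck-at-1.
Only M0 stuck-at-1 is consistent with every test.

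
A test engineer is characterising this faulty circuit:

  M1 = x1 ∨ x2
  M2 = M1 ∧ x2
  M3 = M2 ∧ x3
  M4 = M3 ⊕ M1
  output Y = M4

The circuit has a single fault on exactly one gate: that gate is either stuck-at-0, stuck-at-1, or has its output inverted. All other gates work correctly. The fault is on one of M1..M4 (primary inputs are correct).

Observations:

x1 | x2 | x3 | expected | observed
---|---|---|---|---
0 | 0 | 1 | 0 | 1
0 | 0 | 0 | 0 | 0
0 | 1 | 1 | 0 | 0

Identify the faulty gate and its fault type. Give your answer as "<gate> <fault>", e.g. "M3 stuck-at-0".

M2 stuck-at-1

Fault-free values for test 1 (x1=0, x2=0, x3=1): M1=0, M2=0, M3=0, M4=0, giving Y=0. Observed 1.
Test 1: faults giving observed 1 are {M1 stuck-at-1, M1 inverted output, M2 stuck-at-1, M2 inverted output, M3 stuck-at-1, M3 inverted output, M4 stuck-at-1, M4 inverted output}.
Test 2 (x1=0, x2=0, x3=0): fault-free M1=0, M2=0, M3=0, M4=0 → 0; observed 0. Eliminates M1 stuck-at-1, M1 inverted output, M3 stuck-at-1, M3 inverted output, M4 stuck-at-1, M4 inverted output.
Test 3 (x1=0, x2=1, x3=1): fault-free M1=1, M2=1, M3=1, M4=0 → 0; observed 0. Eliminates M2 inverted output.
Only M2 stuck-at-1 is consistent with every test.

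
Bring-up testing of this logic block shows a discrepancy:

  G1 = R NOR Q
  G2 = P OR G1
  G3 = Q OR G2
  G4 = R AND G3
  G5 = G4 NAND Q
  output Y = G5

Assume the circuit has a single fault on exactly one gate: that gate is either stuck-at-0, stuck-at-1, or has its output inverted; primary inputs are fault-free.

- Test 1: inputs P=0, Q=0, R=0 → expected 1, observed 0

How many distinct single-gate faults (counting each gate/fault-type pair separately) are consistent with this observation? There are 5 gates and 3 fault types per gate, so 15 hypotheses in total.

2

Fault-free: G1=1, G2=1, G3=1, G4=0, G5=1 → 1. Observed 0.
  G1: none of the 3 fault types match ✗
  G2: none of the 3 fault types match ✗
  G3: none of the 3 fault types match ✗
  G4: none of the 3 fault types match ✗
  G5: stuck-at-0, inverted output ✓; others ✗
Consistent faults: {G5 stuck-at-0, G5 inverted output} — 2 in all.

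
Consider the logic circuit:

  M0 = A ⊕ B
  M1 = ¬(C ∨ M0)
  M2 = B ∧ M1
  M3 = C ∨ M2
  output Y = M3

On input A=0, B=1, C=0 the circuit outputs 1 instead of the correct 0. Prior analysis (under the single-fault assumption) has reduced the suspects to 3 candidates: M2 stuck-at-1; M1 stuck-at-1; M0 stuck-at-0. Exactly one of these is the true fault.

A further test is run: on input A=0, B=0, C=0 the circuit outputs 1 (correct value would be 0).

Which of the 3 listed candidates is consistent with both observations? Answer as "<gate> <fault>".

M2 stuck-at-1

Evaluate each candidate on input A=0, B=0, C=0:
  M2 stuck-at-1: M0=0, M1=1, M2=1 [stuck-at-1], M3=1 → 1 — matches
  M1 stuck-at-1: M0=0, M1=1 [stuck-at-1], M2=0, M3=0 → 0 — eliminated
  M0 stuck-at-0: M0=0 [stuck-at-0], M1=1, M2=0, M3=0 → 0 — eliminated
Only M2 stuck-at-1 reproduces the observed 1.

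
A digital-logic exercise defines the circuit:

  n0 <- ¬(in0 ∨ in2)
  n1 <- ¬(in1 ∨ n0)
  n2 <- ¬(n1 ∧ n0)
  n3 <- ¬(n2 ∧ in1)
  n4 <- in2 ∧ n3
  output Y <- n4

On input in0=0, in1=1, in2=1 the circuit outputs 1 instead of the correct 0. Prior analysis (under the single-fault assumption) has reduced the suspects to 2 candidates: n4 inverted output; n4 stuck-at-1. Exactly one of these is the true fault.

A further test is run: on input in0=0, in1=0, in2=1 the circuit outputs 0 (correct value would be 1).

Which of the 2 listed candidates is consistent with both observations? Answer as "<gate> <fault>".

Evaluate each candidate on input in0=0, in1=0, in2=1:
  n4 inverted output: n0=0, n1=1, n2=1, n3=1, n4=0 [inverted output] → 0 — matches
  n4 stuck-at-1: n0=0, n1=1, n2=1, n3=1, n4=1 [stuck-at-1] → 1 — eliminated
Only n4 inverted output reproduces the observed 0.

n4 inverted output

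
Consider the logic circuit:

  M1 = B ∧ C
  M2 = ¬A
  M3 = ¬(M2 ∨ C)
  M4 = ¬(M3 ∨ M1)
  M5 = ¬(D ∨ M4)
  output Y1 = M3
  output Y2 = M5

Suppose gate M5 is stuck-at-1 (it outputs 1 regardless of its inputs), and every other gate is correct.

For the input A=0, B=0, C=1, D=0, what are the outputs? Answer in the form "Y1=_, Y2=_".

Y1=0, Y2=1

Propagate with M5 forced: M1=0, M2=1, M3=0, M4=1, M5=1 [stuck-at-1].
So the outputs are Y1=0, Y2=1. (Without the fault they would be Y1=0, Y2=0.)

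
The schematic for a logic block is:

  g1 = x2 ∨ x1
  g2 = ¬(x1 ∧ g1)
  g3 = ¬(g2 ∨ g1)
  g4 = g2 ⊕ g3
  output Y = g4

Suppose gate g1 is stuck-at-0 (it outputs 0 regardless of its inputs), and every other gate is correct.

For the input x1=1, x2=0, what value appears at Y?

1

Propagate with g1 forced: g1=0 [stuck-at-0], g2=1, g3=0, g4=1.
So Y = 1. (Without the fault it would be 0.)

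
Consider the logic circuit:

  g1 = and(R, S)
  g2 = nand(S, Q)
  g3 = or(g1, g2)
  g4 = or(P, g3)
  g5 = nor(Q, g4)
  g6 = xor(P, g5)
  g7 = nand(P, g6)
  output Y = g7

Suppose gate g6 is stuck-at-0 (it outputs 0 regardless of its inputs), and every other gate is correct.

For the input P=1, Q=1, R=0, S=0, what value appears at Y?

Propagate with g6 forced: g1=0, g2=1, g3=1, g4=1, g5=0, g6=0 [stuck-at-0], g7=1.
So Y = 1. (Without the fault it would be 0.)

1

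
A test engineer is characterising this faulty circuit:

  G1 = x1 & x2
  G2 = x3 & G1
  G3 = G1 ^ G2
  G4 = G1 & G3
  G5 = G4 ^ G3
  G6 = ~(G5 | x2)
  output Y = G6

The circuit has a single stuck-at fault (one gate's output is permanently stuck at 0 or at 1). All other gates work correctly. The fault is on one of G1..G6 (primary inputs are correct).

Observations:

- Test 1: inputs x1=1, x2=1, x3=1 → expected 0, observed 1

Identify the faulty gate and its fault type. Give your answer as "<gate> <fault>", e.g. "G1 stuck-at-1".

Fault-free values for test 1 (x1=1, x2=1, x3=1): G1=1, G2=1, G3=0, G4=0, G5=0, G6=0, giving Y=0. Observed 1.
Test 1: faults giving observed 1 are {G6 stuck-at-1}.
Only G6 stuck-at-1 is consistent with every test.

G6 stuck-at-1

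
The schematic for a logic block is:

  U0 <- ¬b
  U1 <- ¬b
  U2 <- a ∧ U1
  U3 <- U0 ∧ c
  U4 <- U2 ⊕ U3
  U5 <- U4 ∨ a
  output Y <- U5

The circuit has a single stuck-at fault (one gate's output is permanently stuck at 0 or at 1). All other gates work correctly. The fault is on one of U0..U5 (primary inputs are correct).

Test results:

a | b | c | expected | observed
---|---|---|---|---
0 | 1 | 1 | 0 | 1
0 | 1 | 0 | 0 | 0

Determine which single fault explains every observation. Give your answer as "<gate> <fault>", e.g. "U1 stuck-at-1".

Fault-free values for test 1 (a=0, b=1, c=1): U0=0, U1=0, U2=0, U3=0, U4=0, U5=0, giving Y=0. Observed 1.
Test 1: faults giving observed 1 are {U0 stuck-at-1, U2 stuck-at-1, U3 stuck-at-1, U4 stuck-at-1, U5 stuck-at-1}.
Test 2 (a=0, b=1, c=0): fault-free U0=0, U1=0, U2=0, U3=0, U4=0, U5=0 → 0; observed 0. Eliminates U2 stuck-at-1, U3 stuck-at-1, U4 stuck-at-1, U5 stuck-at-1.
Only U0 stuck-at-1 is consistent with every test.

U0 stuck-at-1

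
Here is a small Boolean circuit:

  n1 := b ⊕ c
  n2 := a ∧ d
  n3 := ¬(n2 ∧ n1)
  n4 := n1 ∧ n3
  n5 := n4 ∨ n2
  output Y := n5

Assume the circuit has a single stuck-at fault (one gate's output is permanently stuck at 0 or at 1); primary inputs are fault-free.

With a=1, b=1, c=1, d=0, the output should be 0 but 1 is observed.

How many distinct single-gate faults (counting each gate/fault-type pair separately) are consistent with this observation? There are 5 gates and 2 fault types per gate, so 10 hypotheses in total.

Fault-free: n1=0, n2=0, n3=1, n4=0, n5=0 → 0. Observed 1.
  n1 stuck-at-0: output 0 ✗
  n1 stuck-at-1: output 1 ✓
  n2 stuck-at-0: output 0 ✗
  n2 stuck-at-1: output 1 ✓
  n3 stuck-at-0: output 0 ✗
  n3 stuck-at-1: output 0 ✗
  n4 stuck-at-0: output 0 ✗
  n4 stuck-at-1: output 1 ✓
  n5 stuck-at-0: output 0 ✗
  n5 stuck-at-1: output 1 ✓
Consistent faults: {n1 stuck-at-1, n2 stuck-at-1, n4 stuck-at-1, n5 stuck-at-1} — 4 in all.

4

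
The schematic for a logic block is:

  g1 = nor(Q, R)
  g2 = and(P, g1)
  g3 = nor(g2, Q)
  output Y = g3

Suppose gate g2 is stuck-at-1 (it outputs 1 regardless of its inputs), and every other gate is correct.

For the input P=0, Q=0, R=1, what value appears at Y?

Propagate with g2 forced: g1=0, g2=1 [stuck-at-1], g3=0.
So Y = 0. (Without the fault it would be 1.)

0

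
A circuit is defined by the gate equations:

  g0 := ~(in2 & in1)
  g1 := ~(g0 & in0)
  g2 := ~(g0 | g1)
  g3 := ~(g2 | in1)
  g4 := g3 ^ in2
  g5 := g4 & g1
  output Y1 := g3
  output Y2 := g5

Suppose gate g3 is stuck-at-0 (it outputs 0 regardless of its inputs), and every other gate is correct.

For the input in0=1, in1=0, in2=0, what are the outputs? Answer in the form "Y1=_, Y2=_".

Y1=0, Y2=0

Propagate with g3 forced: g0=1, g1=0, g2=0, g3=0 [stuck-at-0], g4=0, g5=0.
So the outputs are Y1=0, Y2=0. (Without the fault they would be Y1=1, Y2=0.)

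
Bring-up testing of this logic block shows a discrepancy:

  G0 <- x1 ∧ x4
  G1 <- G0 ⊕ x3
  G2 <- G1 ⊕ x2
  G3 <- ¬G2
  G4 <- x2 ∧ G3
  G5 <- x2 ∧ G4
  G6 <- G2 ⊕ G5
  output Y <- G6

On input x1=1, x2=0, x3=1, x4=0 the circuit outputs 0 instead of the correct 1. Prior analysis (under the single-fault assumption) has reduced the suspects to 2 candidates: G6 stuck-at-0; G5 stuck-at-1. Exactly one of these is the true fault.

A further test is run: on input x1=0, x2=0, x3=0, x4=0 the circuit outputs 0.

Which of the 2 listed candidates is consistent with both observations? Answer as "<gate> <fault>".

Evaluate each candidate on input x1=0, x2=0, x3=0, x4=0:
  G6 stuck-at-0: G0=0, G1=0, G2=0, G3=1, G4=0, G5=0, G6=0 [stuck-at-0] → 0 — matches
  G5 stuck-at-1: G0=0, G1=0, G2=0, G3=1, G4=0, G5=1 [stuck-at-1], G6=1 → 1 — eliminated
Only G6 stuck-at-0 reproduces the observed 0.

G6 stuck-at-0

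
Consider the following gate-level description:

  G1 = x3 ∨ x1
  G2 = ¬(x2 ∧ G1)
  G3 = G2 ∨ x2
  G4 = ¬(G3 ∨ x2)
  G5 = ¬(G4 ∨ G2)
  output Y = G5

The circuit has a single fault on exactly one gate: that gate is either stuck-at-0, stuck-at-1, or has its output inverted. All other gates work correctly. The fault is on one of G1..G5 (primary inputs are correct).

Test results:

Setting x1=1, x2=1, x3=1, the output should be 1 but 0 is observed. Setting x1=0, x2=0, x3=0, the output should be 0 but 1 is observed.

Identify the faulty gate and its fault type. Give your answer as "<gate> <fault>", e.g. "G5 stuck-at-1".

Fault-free values for test 1 (x1=1, x2=1, x3=1): G1=1, G2=0, G3=1, G4=0, G5=1, giving Y=1. Observed 0.
Test 1: faults giving observed 0 are {G1 stuck-at-0, G1 inverted output, G2 stuck-at-1, G2 inverted output, G4 stuck-at-1, G4 inverted output, G5 stuck-at-0, G5 inverted output}.
Test 2 (x1=0, x2=0, x3=0): fault-free G1=0, G2=1, G3=1, G4=0, G5=0 → 0; observed 1. Eliminates G1 stuck-at-0, G1 inverted output, G2 stuck-at-1, G2 inverted output, G4 stuck-at-1, G4 inverted output, G5 stuck-at-0.
Only G5 inverted output is consistent with every test.

G5 inverted output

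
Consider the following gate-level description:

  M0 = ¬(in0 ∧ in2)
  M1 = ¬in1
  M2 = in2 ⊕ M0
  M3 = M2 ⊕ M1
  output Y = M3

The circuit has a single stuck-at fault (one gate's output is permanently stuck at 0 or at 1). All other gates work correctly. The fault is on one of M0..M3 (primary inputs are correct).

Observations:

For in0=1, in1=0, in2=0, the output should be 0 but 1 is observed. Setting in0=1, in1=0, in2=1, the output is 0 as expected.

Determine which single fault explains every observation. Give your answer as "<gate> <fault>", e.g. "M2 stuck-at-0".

Fault-free values for test 1 (in0=1, in1=0, in2=0): M0=1, M1=1, M2=1, M3=0, giving Y=0. Observed 1.
Test 1: faults giving observed 1 are {M0 stuck-at-0, M1 stuck-at-0, M2 stuck-at-0, M3 stuck-at-1}.
Test 2 (in0=1, in1=0, in2=1): fault-free M0=0, M1=1, M2=1, M3=0 → 0; observed 0. Eliminates M1 stuck-at-0, M2 stuck-at-0, M3 stuck-at-1.
Only M0 stuck-at-0 is consistent with every test.

M0 stuck-at-0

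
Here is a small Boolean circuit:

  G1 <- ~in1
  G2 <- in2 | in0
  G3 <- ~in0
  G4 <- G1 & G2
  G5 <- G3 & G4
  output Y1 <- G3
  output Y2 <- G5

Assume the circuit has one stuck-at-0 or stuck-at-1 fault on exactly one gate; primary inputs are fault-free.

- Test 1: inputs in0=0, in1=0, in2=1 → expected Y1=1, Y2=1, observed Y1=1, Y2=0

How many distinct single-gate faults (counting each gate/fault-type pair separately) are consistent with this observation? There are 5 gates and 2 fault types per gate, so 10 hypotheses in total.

Fault-free: G1=1, G2=1, G3=1, G4=1, G5=1 → Y1=1, Y2=1. Observed Y1=1, Y2=0.
  G1 stuck-at-0: output Y1=1, Y2=0 ✓
  G1 stuck-at-1: output Y1=1, Y2=1 ✗
  G2 stuck-at-0: output Y1=1, Y2=0 ✓
  G2 stuck-at-1: output Y1=1, Y2=1 ✗
  G3 stuck-at-0: output Y1=0, Y2=0 ✗
  G3 stuck-at-1: output Y1=1, Y2=1 ✗
  G4 stuck-at-0: output Y1=1, Y2=0 ✓
  G4 stuck-at-1: output Y1=1, Y2=1 ✗
  G5 stuck-at-0: output Y1=1, Y2=0 ✓
  G5 stuck-at-1: output Y1=1, Y2=1 ✗
Consistent faults: {G1 stuck-at-0, G2 stuck-at-0, G4 stuck-at-0, G5 stuck-at-0} — 4 in all.

4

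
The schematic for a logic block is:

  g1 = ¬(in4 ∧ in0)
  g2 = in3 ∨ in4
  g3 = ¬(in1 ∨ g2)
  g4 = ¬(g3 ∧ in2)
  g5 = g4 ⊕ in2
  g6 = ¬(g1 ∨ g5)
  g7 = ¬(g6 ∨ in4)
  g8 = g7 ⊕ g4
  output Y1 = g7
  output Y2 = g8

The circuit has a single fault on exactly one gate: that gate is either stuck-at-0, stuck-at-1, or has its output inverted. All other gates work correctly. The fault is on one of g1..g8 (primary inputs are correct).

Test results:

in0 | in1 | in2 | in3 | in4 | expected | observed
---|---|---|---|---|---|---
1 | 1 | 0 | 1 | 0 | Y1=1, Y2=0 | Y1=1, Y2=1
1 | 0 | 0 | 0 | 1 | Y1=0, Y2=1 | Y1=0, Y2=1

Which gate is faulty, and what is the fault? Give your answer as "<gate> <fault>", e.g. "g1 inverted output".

Fault-free values for test 1 (in0=1, in1=1, in2=0, in3=1, in4=0): g1=1, g2=1, g3=0, g4=1, g5=1, g6=0, g7=1, g8=0, giving Y1=1, Y2=0. Observed Y1=1, Y2=1.
Test 1: faults giving observed Y1=1, Y2=1 are {g4 stuck-at-0, g4 inverted output, g8 stuck-at-1, g8 inverted output}.
Test 2 (in0=1, in1=0, in2=0, in3=0, in4=1): fault-free g1=0, g2=1, g3=0, g4=1, g5=1, g6=0, g7=0, g8=1 → Y1=0, Y2=1; observed Y1=0, Y2=1. Eliminates g4 stuck-at-0, g4 inverted output, g8 inverted output.
Only g8 stuck-at-1 is consistent with every test.

g8 stuck-at-1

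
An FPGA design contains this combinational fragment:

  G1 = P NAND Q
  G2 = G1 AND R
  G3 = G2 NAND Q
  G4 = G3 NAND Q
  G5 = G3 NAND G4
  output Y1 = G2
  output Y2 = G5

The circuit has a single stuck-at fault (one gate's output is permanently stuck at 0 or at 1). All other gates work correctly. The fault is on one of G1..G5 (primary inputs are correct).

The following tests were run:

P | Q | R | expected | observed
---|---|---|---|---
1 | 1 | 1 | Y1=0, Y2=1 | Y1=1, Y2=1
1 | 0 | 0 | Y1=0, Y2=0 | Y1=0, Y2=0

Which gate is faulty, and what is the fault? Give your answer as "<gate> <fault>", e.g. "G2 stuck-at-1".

G1 stuck-at-1

Fault-free values for test 1 (P=1, Q=1, R=1): G1=0, G2=0, G3=1, G4=0, G5=1, giving Y1=0, Y2=1. Observed Y1=1, Y2=1.
Test 1: faults giving observed Y1=1, Y2=1 are {G1 stuck-at-1, G2 stuck-at-1}.
Test 2 (P=1, Q=0, R=0): fault-free G1=1, G2=0, G3=1, G4=1, G5=0 → Y1=0, Y2=0; observed Y1=0, Y2=0. Eliminates G2 stuck-at-1.
Only G1 stuck-at-1 is consistent with every test.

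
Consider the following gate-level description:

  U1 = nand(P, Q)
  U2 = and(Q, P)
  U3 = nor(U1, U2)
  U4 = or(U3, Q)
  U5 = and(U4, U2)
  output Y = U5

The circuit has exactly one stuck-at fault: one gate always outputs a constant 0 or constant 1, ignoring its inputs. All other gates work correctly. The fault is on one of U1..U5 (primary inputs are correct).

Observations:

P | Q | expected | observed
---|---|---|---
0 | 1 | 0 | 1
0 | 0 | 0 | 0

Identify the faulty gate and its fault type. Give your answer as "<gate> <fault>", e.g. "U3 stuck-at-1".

U2 stuck-at-1

Fault-free values for test 1 (P=0, Q=1): U1=1, U2=0, U3=0, U4=1, U5=0, giving Y=0. Observed 1.
Test 1: faults giving observed 1 are {U2 stuck-at-1, U5 stuck-at-1}.
Test 2 (P=0, Q=0): fault-free U1=1, U2=0, U3=0, U4=0, U5=0 → 0; observed 0. Eliminates U5 stuck-at-1.
Only U2 stuck-at-1 is consistent with every test.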